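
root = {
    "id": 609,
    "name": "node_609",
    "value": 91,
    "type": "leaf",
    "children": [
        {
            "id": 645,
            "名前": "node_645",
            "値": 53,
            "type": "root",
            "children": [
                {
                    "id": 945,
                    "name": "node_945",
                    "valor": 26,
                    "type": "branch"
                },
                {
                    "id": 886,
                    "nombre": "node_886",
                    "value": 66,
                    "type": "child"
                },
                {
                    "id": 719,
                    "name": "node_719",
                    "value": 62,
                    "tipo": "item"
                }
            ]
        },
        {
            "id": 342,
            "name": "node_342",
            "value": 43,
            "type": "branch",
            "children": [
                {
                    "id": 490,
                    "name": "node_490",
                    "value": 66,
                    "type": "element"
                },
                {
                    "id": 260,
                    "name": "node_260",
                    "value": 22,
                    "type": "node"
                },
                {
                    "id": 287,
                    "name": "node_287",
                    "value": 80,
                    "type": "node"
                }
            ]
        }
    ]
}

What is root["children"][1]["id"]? 342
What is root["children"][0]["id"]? 645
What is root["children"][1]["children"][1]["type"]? "node"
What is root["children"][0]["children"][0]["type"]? "branch"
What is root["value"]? 91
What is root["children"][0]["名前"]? "node_645"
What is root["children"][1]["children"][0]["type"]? "element"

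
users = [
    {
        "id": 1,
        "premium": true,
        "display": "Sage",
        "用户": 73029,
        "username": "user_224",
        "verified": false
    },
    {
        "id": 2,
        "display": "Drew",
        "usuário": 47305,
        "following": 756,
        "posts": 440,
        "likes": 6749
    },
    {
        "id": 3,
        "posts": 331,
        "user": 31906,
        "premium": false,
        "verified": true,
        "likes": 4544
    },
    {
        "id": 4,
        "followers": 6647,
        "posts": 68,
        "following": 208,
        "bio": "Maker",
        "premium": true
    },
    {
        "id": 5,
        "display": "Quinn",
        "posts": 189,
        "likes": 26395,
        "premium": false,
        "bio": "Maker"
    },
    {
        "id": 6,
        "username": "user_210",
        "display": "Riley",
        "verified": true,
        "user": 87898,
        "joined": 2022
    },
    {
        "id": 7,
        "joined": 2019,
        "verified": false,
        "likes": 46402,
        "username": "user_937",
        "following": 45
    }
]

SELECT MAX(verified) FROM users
True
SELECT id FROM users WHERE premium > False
[1, 4]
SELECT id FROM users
[1, 2, 3, 4, 5, 6, 7]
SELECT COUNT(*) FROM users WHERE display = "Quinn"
1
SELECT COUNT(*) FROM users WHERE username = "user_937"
1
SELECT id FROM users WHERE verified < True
[1, 7]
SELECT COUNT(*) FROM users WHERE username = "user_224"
1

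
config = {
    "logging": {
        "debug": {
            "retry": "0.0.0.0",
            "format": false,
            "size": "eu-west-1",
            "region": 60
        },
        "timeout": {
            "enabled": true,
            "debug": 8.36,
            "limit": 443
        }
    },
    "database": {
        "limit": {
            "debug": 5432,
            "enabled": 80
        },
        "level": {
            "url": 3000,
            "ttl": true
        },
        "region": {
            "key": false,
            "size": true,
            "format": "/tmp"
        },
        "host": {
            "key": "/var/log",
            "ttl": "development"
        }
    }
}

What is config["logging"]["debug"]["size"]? "eu-west-1"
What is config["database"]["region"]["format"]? "/tmp"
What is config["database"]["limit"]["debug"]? 5432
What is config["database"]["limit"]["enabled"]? 80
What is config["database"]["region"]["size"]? True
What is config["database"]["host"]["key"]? "/var/log"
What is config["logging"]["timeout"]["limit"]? 443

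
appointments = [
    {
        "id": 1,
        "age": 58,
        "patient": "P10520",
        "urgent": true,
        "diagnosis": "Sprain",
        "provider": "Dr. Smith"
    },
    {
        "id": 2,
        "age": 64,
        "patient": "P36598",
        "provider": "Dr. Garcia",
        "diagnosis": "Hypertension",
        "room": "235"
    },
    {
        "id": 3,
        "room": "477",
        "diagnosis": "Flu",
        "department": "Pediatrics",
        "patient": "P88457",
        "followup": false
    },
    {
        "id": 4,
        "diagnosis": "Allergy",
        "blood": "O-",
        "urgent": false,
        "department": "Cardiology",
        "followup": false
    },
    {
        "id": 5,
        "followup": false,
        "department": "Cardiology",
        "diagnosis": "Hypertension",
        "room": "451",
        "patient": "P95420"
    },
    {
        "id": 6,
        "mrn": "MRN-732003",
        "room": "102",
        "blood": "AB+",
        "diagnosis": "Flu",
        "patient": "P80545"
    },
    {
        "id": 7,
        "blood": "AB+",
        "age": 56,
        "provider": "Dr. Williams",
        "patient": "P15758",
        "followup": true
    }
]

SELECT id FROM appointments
[1, 2, 3, 4, 5, 6, 7]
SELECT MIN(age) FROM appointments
56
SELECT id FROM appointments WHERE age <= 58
[1, 7]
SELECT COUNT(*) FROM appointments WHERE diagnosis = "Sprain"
1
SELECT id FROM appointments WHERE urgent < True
[4]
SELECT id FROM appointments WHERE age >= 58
[1, 2]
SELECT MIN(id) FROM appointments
1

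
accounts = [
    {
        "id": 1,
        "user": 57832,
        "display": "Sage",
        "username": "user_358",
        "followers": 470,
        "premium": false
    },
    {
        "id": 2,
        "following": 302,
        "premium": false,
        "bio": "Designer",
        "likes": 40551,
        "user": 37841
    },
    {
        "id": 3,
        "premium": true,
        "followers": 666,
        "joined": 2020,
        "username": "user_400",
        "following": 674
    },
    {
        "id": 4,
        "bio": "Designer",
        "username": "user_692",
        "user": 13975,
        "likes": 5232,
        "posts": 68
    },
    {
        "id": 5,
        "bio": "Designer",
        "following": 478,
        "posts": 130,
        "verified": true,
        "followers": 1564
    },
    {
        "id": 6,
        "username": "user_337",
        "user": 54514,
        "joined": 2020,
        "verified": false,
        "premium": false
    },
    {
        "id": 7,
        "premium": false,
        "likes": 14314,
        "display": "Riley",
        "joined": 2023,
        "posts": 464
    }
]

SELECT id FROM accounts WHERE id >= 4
[4, 5, 6, 7]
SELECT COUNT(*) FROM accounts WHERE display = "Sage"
1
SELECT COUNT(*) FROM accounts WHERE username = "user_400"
1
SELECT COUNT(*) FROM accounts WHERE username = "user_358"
1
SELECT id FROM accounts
[1, 2, 3, 4, 5, 6, 7]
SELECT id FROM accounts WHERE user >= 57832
[1]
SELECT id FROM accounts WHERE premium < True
[1, 2, 6, 7]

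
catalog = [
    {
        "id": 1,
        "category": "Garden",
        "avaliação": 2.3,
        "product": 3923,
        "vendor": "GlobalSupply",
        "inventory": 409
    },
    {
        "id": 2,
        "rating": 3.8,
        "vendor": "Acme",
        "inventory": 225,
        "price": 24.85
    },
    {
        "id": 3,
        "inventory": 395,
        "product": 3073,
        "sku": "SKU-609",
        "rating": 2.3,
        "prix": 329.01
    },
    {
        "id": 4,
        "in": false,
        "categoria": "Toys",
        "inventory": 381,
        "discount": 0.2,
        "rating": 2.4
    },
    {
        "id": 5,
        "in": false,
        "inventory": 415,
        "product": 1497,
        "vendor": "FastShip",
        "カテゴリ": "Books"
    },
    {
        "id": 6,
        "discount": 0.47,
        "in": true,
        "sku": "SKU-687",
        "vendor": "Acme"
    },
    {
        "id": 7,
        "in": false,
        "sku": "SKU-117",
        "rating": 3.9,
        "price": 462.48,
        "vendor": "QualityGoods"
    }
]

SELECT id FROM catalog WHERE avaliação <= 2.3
[1]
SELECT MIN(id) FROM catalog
1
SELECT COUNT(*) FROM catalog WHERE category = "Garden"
1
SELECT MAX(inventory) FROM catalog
415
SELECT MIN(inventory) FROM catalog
225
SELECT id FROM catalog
[1, 2, 3, 4, 5, 6, 7]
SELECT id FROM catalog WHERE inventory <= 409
[1, 2, 3, 4]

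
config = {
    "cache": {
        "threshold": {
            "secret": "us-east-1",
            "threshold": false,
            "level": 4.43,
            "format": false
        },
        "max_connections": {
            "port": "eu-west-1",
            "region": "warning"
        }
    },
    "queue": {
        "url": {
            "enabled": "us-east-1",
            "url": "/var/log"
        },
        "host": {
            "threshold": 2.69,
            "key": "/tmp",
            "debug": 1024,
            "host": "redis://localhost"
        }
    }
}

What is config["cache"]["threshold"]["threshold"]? False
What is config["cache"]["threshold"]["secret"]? "us-east-1"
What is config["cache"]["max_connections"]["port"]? "eu-west-1"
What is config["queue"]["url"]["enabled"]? "us-east-1"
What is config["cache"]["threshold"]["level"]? 4.43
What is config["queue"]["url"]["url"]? "/var/log"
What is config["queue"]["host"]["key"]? "/tmp"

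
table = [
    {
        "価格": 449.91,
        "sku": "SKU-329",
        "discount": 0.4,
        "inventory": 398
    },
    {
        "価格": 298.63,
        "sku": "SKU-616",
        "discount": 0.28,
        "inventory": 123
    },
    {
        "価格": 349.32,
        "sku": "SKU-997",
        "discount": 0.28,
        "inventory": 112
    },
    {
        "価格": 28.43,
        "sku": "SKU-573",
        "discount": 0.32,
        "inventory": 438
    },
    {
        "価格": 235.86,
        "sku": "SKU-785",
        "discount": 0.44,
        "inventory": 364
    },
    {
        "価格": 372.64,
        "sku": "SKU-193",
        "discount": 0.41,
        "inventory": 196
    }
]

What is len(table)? 6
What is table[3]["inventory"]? 438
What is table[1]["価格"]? 298.63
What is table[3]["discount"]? 0.32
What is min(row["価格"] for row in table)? 28.43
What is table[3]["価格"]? 28.43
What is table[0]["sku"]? "SKU-329"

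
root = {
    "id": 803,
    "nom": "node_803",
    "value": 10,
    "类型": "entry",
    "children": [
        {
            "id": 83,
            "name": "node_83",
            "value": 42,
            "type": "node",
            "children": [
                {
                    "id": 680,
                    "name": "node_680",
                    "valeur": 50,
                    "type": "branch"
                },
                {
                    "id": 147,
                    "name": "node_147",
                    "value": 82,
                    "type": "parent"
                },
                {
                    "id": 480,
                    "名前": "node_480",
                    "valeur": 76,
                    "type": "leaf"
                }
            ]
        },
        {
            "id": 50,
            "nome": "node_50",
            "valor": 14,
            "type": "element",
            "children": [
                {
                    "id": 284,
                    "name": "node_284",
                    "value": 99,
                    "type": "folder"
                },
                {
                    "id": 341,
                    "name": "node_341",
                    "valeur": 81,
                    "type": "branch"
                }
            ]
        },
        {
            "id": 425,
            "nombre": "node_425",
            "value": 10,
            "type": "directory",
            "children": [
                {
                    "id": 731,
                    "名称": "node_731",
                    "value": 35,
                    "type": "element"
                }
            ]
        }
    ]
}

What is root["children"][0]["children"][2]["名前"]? "node_480"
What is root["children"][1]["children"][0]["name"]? "node_284"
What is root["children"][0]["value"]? 42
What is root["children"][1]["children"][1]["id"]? 341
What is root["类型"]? "entry"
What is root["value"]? 10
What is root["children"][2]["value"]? 10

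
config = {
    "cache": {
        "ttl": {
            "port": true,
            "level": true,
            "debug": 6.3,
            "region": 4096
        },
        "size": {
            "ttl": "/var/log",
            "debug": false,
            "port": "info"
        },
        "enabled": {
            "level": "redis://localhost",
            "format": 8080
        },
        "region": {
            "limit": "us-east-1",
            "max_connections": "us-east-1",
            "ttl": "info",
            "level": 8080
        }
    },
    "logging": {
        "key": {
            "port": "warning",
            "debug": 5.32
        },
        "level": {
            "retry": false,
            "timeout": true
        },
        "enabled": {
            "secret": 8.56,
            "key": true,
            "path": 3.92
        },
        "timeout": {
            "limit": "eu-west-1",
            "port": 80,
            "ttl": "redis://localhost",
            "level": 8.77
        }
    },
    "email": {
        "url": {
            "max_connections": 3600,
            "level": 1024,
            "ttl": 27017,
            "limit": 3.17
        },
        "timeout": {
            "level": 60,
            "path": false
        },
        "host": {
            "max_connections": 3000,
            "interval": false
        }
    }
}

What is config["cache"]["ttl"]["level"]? True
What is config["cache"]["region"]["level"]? 8080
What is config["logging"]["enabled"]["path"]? 3.92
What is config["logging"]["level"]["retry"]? False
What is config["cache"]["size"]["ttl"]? "/var/log"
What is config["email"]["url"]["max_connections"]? 3600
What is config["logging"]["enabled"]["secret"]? 8.56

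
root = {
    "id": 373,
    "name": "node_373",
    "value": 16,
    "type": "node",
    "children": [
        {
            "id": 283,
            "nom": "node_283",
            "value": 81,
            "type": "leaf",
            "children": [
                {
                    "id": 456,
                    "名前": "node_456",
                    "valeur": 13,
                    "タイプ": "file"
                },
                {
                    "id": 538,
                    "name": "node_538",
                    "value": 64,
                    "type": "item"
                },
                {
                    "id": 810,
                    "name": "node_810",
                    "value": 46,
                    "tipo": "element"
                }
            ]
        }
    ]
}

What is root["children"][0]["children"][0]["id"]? 456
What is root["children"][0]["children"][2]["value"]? 46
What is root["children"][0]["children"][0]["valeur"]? 13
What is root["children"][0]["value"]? 81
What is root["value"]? 16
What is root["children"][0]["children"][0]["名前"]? "node_456"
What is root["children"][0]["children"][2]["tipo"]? "element"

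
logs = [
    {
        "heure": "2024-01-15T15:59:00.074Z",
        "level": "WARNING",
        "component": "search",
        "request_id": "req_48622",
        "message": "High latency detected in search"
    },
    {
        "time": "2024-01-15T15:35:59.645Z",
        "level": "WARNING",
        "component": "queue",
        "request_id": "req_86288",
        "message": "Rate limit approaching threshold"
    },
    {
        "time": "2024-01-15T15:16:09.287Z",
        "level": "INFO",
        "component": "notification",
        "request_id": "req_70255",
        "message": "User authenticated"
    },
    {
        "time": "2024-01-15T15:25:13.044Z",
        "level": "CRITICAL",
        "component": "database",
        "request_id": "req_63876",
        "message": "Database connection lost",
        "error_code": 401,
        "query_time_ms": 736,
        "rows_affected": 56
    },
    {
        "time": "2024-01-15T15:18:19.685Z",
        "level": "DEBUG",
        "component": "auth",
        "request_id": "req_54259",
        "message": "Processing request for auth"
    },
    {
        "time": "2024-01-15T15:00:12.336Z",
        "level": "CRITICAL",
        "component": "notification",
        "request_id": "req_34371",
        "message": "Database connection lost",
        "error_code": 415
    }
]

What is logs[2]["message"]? "User authenticated"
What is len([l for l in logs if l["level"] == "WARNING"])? 2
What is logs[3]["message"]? "Database connection lost"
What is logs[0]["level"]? "WARNING"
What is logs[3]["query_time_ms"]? 736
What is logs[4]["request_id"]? "req_54259"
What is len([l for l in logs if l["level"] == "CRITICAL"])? 2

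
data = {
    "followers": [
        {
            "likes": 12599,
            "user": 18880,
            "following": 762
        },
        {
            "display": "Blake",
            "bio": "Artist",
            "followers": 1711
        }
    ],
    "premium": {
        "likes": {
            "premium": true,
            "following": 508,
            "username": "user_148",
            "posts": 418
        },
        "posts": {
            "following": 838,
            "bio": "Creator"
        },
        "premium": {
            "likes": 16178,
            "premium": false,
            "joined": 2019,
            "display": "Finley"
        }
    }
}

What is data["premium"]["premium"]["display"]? "Finley"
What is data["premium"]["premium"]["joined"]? 2019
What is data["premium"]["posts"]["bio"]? "Creator"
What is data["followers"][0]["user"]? 18880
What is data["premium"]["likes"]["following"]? 508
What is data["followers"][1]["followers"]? 1711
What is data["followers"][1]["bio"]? "Artist"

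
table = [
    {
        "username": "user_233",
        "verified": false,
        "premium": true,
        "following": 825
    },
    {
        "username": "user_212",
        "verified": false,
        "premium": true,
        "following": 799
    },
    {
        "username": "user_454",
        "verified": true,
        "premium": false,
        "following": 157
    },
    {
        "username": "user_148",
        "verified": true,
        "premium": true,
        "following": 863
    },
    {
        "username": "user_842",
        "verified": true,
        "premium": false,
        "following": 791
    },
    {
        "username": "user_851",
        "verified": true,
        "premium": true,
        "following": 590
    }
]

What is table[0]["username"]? "user_233"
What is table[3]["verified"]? True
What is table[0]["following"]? 825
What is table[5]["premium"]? True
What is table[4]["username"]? "user_842"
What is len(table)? 6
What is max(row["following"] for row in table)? 863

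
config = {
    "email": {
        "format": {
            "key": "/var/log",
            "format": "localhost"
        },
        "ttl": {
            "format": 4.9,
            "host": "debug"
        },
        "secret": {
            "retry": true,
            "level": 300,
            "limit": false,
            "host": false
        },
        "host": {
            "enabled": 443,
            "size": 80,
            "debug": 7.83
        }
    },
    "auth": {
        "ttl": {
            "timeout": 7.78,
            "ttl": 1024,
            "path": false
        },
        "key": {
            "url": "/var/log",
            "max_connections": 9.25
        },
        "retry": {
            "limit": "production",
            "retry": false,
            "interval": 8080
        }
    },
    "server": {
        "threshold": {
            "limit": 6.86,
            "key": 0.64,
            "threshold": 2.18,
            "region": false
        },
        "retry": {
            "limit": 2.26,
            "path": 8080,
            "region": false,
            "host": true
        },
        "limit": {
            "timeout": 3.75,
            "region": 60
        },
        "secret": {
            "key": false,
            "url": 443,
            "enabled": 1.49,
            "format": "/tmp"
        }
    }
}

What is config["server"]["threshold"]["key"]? 0.64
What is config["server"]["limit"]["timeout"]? 3.75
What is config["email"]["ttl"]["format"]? 4.9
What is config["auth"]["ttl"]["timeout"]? 7.78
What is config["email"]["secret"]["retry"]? True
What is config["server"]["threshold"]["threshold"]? 2.18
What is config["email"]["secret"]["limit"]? False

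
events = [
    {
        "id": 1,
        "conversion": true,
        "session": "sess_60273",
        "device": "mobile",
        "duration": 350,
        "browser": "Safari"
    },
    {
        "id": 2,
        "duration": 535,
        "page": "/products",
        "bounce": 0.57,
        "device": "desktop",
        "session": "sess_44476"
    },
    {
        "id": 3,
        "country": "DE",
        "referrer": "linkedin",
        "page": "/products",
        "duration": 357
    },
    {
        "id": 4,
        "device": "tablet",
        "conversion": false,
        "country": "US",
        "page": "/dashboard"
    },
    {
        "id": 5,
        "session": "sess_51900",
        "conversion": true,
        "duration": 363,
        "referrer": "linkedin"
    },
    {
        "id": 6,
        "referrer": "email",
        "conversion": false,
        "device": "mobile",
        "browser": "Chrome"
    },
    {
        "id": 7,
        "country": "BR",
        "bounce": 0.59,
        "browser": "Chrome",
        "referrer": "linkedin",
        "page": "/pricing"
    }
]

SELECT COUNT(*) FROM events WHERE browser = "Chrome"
2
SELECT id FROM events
[1, 2, 3, 4, 5, 6, 7]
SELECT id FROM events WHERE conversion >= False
[1, 4, 5, 6]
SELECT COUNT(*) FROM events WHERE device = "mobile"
2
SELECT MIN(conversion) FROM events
False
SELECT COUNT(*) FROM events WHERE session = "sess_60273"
1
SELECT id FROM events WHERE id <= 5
[1, 2, 3, 4, 5]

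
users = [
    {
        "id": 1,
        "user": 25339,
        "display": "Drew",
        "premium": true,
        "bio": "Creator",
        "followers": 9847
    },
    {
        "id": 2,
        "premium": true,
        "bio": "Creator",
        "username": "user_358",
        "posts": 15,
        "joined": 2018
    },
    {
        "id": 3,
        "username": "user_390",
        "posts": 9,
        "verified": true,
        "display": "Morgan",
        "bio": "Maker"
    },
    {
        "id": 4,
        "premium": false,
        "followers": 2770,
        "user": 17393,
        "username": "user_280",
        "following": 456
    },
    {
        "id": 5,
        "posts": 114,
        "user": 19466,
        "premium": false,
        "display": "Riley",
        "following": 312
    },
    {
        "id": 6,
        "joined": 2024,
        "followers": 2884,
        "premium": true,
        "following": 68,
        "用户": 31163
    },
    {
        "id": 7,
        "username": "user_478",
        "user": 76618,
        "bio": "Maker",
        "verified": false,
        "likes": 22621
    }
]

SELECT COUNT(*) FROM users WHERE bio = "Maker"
2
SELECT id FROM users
[1, 2, 3, 4, 5, 6, 7]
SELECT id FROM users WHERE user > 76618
[]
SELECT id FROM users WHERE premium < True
[4, 5]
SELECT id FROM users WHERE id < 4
[1, 2, 3]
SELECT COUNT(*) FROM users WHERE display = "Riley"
1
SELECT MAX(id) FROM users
7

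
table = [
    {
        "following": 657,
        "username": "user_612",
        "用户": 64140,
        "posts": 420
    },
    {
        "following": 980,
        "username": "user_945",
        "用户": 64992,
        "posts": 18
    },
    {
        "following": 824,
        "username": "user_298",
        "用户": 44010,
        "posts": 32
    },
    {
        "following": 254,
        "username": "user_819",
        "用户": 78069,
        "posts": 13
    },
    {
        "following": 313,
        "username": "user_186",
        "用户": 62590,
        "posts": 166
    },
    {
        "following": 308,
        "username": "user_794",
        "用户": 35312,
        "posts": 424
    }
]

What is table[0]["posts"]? 420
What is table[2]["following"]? 824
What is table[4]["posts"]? 166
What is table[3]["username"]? "user_819"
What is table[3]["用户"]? 78069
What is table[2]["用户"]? 44010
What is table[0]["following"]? 657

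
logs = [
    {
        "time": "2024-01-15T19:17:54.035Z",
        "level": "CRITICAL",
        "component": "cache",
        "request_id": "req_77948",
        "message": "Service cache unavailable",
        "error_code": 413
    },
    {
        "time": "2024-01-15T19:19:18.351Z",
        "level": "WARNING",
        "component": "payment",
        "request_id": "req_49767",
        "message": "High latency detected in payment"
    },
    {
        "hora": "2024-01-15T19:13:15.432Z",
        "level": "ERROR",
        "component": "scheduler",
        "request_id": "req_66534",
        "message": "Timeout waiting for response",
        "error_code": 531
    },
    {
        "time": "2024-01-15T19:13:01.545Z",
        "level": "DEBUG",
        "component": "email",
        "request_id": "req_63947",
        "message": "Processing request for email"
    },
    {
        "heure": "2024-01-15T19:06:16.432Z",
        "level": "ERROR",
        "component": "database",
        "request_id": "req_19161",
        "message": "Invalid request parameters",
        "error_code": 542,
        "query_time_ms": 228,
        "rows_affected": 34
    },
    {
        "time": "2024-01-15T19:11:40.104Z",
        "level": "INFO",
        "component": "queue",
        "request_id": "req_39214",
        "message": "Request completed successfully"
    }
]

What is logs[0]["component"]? "cache"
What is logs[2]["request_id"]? "req_66534"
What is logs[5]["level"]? "INFO"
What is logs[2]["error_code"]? 531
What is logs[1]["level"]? "WARNING"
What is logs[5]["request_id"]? "req_39214"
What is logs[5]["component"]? "queue"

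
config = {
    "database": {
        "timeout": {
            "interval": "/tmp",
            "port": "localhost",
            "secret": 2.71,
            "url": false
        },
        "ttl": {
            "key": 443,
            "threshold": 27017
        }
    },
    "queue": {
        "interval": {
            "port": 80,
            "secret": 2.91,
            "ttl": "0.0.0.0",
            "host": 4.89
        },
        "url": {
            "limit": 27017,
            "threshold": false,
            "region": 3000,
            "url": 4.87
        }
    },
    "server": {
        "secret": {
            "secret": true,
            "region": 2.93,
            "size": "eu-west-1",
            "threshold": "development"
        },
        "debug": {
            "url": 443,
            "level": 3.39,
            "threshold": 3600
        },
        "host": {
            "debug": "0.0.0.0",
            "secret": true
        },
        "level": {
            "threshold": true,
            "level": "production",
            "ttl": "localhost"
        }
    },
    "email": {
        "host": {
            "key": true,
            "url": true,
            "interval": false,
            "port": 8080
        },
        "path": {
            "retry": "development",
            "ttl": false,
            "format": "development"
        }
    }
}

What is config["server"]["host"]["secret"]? True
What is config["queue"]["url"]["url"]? 4.87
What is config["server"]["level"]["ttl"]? "localhost"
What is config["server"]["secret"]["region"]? 2.93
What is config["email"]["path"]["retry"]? "development"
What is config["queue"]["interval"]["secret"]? 2.91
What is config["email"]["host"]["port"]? 8080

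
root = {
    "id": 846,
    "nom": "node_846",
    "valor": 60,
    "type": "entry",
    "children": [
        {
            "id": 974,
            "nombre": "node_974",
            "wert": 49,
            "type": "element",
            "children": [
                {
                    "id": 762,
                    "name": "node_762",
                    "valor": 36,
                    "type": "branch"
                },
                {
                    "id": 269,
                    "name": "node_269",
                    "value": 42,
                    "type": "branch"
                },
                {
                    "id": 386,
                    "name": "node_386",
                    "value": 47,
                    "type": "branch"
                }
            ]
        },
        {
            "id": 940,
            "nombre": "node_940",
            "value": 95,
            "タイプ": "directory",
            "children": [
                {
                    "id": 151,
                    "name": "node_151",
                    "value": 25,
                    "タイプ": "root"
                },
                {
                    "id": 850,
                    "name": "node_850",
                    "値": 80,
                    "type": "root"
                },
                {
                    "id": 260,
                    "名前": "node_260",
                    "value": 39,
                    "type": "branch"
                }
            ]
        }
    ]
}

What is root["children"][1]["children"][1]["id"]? 850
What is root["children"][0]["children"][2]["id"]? 386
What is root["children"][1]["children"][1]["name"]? "node_850"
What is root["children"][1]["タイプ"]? "directory"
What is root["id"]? 846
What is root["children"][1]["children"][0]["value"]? 25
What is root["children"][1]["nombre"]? "node_940"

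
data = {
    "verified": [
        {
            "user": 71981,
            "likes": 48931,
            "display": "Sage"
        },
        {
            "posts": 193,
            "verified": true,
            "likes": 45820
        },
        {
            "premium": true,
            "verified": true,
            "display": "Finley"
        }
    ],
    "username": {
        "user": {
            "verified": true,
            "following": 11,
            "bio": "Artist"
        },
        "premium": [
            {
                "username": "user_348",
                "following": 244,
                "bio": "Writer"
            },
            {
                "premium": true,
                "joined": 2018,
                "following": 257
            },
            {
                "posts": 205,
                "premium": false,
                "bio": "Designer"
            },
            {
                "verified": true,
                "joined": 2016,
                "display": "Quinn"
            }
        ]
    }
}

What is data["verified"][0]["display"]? "Sage"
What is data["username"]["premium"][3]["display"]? "Quinn"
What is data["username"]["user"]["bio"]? "Artist"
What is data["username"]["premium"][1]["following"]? 257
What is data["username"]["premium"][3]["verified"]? True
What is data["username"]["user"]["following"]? 11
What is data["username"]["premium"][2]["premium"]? False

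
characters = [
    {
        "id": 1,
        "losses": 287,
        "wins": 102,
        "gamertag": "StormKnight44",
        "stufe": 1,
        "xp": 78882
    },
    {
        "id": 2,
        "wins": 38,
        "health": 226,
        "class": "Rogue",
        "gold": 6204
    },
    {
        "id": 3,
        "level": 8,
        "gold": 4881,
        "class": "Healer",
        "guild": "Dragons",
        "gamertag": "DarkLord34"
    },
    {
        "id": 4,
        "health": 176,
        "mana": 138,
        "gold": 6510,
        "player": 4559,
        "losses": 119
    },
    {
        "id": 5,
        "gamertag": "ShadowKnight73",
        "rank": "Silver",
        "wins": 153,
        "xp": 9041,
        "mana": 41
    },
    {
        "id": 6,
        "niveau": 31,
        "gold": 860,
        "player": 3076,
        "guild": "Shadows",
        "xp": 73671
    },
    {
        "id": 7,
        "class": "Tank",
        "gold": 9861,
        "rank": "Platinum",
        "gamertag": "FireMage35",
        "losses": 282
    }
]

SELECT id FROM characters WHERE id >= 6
[6, 7]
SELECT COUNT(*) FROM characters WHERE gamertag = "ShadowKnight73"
1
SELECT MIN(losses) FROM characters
119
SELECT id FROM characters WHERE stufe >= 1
[1]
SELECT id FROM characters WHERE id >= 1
[1, 2, 3, 4, 5, 6, 7]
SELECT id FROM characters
[1, 2, 3, 4, 5, 6, 7]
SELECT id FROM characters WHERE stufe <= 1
[1]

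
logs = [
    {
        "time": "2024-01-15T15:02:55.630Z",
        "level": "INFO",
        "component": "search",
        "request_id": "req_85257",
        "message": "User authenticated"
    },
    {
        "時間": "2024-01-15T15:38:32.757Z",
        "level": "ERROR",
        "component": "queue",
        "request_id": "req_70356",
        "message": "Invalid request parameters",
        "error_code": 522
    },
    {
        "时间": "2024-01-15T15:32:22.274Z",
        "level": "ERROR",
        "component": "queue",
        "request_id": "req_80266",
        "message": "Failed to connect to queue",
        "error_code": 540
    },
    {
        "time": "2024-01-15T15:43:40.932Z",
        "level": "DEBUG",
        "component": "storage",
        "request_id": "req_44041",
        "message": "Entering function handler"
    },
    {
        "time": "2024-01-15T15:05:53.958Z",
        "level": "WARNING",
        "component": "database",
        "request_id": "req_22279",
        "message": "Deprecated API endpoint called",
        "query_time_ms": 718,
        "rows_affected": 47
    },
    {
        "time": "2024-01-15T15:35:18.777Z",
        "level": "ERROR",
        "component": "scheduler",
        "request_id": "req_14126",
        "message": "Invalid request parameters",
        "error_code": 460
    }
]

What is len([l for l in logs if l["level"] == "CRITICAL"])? 0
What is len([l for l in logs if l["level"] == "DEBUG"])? 1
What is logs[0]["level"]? "INFO"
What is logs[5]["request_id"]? "req_14126"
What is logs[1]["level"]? "ERROR"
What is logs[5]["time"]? "2024-01-15T15:35:18.777Z"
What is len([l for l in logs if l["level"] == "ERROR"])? 3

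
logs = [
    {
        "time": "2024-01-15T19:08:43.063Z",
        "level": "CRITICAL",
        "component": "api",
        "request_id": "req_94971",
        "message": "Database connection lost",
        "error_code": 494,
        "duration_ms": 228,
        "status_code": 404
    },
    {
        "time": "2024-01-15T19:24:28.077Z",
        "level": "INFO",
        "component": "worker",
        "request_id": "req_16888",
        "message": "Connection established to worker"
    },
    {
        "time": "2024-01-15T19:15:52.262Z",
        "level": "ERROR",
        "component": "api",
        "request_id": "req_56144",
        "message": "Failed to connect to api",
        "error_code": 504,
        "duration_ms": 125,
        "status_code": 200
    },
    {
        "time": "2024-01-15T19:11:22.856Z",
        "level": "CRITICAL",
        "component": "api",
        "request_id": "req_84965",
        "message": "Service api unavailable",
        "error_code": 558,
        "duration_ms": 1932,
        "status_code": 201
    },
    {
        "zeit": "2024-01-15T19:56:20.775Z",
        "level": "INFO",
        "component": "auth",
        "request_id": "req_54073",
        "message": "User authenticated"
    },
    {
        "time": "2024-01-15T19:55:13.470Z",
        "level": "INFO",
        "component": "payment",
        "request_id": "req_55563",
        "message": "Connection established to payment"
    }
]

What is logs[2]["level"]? "ERROR"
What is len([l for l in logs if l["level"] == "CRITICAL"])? 2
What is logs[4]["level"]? "INFO"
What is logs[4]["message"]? "User authenticated"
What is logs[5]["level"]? "INFO"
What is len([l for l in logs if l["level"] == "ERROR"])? 1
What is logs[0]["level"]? "CRITICAL"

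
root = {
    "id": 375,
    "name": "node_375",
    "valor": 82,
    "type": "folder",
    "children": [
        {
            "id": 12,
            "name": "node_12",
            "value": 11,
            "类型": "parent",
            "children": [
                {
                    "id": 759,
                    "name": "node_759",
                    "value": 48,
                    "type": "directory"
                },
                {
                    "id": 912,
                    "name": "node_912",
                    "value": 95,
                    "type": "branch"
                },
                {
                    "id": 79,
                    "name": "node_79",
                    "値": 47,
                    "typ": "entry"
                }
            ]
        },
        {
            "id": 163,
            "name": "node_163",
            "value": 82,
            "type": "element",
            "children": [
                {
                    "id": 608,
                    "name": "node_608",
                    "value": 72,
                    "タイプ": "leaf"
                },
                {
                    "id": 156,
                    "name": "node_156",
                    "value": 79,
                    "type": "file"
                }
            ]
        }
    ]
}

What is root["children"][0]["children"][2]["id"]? 79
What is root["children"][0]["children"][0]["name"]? "node_759"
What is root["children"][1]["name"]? "node_163"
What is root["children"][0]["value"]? 11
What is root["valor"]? 82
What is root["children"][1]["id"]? 163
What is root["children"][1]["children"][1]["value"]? 79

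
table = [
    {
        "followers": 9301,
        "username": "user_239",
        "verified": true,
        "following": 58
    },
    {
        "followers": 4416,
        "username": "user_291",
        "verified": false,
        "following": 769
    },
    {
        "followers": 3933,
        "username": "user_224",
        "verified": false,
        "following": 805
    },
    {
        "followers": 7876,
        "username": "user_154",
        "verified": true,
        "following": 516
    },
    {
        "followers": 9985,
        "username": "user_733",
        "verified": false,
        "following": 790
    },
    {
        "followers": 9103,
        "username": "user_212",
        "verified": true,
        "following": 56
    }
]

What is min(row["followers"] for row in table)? 3933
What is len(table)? 6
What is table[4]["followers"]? 9985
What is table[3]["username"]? "user_154"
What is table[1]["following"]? 769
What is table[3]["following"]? 516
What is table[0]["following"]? 58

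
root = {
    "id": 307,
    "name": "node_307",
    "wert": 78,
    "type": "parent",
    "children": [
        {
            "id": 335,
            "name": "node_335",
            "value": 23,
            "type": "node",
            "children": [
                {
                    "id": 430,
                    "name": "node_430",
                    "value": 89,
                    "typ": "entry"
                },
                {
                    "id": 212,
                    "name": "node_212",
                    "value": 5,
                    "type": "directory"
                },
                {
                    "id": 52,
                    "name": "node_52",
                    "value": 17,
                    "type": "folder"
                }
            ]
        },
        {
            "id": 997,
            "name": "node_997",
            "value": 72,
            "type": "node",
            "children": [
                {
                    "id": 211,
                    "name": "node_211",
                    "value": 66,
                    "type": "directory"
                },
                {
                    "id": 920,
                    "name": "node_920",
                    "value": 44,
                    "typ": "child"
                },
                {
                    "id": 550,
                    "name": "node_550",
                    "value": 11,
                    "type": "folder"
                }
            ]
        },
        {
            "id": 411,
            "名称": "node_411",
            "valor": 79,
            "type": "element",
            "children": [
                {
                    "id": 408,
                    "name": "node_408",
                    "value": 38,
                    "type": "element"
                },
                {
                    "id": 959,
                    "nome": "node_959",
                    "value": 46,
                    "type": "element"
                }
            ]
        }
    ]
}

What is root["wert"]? 78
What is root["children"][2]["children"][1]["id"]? 959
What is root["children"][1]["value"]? 72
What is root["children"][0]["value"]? 23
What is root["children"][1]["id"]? 997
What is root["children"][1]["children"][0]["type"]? "directory"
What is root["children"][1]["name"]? "node_997"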